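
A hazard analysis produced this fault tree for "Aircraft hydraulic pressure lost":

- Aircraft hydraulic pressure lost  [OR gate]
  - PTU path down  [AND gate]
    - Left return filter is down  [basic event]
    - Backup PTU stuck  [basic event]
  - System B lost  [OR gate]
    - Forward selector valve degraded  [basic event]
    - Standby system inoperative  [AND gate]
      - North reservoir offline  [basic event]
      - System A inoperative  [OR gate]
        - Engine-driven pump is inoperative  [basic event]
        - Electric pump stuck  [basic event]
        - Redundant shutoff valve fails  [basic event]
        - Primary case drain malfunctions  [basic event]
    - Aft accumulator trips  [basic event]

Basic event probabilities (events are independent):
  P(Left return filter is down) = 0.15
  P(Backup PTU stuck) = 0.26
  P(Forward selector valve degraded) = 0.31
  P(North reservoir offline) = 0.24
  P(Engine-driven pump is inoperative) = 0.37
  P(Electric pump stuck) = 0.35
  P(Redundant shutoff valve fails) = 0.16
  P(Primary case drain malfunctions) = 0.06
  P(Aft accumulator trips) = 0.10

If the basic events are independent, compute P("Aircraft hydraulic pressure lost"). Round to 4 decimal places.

0.5001

P(PTU path down) [AND] = 0.15 × 0.26 = 0.039000
P(System A inoperative) [OR] = 1 − (1−0.37) × (1−0.35) × (1−0.16) × (1−0.06) = 0.676659
P(Standby system inoperative) [AND] = 0.24 × 0.676659 = 0.162398
P(System B lost) [OR] = 1 − (1−0.31) × (1−0.162398) × (1−0.10) = 0.479849
P(Aircraft hydraulic pressure lost) [OR] = 1 − (1−0.039000) × (1−0.479849) = 0.500135
Rounded to 4 decimal places: P(Aircraft hydraulic pressure lost) ≈ 0.5001.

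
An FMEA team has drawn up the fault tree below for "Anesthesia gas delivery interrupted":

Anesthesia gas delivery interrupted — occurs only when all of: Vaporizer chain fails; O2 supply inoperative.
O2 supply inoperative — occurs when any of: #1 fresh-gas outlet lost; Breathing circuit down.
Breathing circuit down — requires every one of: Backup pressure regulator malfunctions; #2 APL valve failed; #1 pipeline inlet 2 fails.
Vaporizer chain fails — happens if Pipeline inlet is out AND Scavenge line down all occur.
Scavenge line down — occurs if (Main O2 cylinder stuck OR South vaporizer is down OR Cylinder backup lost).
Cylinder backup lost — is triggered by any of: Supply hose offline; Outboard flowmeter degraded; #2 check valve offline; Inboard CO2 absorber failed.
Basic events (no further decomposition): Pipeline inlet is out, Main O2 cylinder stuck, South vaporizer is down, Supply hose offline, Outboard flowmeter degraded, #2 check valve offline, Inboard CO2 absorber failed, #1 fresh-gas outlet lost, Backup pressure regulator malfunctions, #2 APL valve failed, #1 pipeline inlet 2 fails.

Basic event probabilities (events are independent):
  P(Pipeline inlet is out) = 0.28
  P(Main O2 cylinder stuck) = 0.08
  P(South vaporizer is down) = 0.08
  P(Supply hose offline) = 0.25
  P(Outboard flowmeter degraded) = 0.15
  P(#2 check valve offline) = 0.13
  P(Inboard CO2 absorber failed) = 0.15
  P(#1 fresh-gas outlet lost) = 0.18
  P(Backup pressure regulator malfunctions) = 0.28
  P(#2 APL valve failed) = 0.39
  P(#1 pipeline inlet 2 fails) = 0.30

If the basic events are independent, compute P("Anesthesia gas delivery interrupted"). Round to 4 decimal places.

0.0348

P(Cylinder backup lost) [OR] = 1 − (1−0.25) × (1−0.15) × (1−0.13) × (1−0.15) = 0.528569
P(Scavenge line down) [OR] = 1 − (1−0.08) × (1−0.08) × (1−0.528569) = 0.600981
P(Vaporizer chain fails) [AND] = 0.28 × 0.600981 = 0.168275
P(Breathing circuit down) [AND] = 0.28 × 0.39 × 0.30 = 0.032760
P(O2 supply inoperative) [OR] = 1 − (1−0.18) × (1−0.032760) = 0.206863
P(Anesthesia gas delivery interrupted) [AND] = 0.168275 × 0.206863 = 0.034810
Rounded to 4 decimal places: P(Anesthesia gas delivery interrupted) ≈ 0.0348.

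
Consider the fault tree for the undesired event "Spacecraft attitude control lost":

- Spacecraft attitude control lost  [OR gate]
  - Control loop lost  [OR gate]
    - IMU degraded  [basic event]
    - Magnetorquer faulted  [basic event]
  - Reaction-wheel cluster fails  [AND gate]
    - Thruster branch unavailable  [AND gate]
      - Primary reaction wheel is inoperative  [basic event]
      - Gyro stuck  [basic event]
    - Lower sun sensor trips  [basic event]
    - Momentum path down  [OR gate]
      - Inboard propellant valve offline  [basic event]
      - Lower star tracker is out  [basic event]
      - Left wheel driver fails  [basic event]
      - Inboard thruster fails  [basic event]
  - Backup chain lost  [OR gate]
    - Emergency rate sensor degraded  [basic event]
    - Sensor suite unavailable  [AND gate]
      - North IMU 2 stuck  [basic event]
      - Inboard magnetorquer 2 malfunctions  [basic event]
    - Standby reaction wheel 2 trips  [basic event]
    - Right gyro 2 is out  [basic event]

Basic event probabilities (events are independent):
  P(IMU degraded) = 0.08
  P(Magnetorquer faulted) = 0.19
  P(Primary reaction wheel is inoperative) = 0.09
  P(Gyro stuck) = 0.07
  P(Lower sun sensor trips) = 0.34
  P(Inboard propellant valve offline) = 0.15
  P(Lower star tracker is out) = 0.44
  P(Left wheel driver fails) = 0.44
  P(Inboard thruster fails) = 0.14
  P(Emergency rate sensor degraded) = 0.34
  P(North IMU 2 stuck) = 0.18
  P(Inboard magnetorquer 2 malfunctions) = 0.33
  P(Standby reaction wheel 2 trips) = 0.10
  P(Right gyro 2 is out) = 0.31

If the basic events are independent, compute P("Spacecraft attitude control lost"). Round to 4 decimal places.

0.7132

P(Control loop lost) [OR] = 1 − (1−0.08) × (1−0.19) = 0.254800
P(Thruster branch unavailable) [AND] = 0.09 × 0.07 = 0.006300
P(Momentum path down) [OR] = 1 − (1−0.15) × (1−0.44) × (1−0.44) × (1−0.14) = 0.770758
P(Reaction-wheel cluster fails) [AND] = 0.006300 × 0.34 × 0.770758 = 0.001651
P(Sensor suite unavailable) [AND] = 0.18 × 0.33 = 0.059400
P(Backup chain lost) [OR] = 1 − (1−0.34) × (1−0.059400) × (1−0.10) × (1−0.31) = 0.614486
P(Spacecraft attitude control lost) [OR] = 1 − (1−0.254800) × (1−0.001651) × (1−0.614486) = 0.713189
Rounded to 4 decimal places: P(Spacecraft attitude control lost) ≈ 0.7132.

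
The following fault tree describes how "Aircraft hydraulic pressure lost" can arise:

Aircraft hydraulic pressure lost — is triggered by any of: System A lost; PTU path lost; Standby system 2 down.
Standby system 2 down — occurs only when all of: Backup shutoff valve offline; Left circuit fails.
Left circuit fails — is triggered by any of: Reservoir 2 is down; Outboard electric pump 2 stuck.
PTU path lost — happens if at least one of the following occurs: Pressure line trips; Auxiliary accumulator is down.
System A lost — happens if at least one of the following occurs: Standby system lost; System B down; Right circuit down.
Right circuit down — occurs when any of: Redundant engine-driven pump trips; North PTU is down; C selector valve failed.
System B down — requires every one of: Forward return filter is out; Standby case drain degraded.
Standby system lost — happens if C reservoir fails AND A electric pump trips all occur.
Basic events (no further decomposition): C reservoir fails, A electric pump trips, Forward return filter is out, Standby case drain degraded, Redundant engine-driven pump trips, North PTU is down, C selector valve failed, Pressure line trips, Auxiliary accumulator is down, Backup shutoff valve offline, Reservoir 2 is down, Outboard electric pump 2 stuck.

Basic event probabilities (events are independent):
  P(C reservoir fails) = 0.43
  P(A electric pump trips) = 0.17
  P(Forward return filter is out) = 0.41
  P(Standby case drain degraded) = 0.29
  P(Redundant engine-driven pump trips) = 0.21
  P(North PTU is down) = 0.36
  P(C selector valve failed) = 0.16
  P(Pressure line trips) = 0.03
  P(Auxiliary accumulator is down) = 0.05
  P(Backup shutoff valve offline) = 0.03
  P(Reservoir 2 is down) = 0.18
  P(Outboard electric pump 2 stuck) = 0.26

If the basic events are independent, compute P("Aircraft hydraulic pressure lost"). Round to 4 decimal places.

P(Standby system lost) [AND] = 0.43 × 0.17 = 0.073100
P(System B down) [AND] = 0.41 × 0.29 = 0.118900
P(Right circuit down) [OR] = 1 − (1−0.21) × (1−0.36) × (1−0.16) = 0.575296
P(System A lost) [OR] = 1 − (1−0.073100) × (1−0.118900) × (1−0.575296) = 0.653148
P(PTU path lost) [OR] = 1 − (1−0.03) × (1−0.05) = 0.078500
P(Left circuit fails) [OR] = 1 − (1−0.18) × (1−0.26) = 0.393200
P(Standby system 2 down) [AND] = 0.03 × 0.393200 = 0.011796
P(Aircraft hydraulic pressure lost) [OR] = 1 − (1−0.653148) × (1−0.078500) × (1−0.011796) = 0.684146
Rounded to 4 decimal places: P(Aircraft hydraulic pressure lost) ≈ 0.6841.

0.6841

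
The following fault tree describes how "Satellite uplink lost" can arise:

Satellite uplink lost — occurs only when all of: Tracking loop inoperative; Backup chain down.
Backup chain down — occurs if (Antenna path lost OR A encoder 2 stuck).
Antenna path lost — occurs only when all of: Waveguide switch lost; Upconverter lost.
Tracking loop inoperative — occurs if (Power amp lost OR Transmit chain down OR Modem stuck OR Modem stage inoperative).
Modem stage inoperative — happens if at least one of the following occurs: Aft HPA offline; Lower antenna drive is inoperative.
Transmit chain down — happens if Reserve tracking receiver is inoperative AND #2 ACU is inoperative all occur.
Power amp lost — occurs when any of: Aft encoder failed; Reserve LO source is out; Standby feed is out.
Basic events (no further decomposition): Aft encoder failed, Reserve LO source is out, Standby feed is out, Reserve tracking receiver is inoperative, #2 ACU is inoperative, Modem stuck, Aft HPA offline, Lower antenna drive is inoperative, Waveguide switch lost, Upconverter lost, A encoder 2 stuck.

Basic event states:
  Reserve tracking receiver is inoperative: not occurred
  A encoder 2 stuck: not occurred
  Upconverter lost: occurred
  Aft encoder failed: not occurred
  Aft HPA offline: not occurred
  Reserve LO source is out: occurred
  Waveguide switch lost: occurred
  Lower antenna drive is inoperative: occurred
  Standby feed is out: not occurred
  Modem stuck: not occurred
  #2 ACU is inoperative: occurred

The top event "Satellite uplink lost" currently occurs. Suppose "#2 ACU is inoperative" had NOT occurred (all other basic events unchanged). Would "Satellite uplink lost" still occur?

Yes

Counterfactual: set "#2 ACU is inoperative" to not occurred.
Power amp lost [OR]: Aft encoder failed=not, Reserve LO source is out=occurs, Standby feed is out=not → at least one input occurs → occurs.
Transmit chain down [AND]: Reserve tracking receiver is inoperative=not, #2 ACU is inoperative=not → not all inputs occur → does not occur.
Modem stage inoperative [OR]: Aft HPA offline=not, Lower antenna drive is inoperative=occurs → at least one input occurs → occurs.
Tracking loop inoperative [OR]: Power amp lost=occurs, Transmit chain down=not, Modem stuck=not, Modem stage inoperative=occurs → at least one input occurs → occurs.
Antenna path lost [AND]: Waveguide switch lost=occurs, Upconverter lost=occurs → all inputs occur → occurs.
Backup chain down [OR]: Antenna path lost=occurs, A encoder 2 stuck=not → at least one input occurs → occurs.
Satellite uplink lost [AND]: Tracking loop inoperative=occurs, Backup chain down=occurs → all inputs occur → occurs.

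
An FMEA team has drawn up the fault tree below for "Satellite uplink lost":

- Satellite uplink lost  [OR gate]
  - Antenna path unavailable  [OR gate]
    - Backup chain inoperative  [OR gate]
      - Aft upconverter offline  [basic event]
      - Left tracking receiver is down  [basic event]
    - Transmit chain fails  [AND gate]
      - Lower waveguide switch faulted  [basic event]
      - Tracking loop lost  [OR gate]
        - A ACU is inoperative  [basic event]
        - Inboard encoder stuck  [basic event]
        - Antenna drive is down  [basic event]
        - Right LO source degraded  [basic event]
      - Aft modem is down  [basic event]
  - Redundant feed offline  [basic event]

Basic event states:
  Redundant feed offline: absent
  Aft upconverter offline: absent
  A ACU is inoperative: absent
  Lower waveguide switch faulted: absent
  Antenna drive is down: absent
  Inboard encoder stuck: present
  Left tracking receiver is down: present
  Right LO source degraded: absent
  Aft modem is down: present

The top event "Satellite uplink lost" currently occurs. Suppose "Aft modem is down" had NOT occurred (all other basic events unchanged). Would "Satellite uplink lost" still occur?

Counterfactual: set "Aft modem is down" to not occurred.
Backup chain inoperative [OR]: Aft upconverter offline=not, Left tracking receiver is down=occurs → at least one input occurs → occurs.
Tracking loop lost [OR]: A ACU is inoperative=not, Inboard encoder stuck=occurs, Antenna drive is down=not, Right LO source degraded=not → at least one input occurs → occurs.
Transmit chain fails [AND]: Lower waveguide switch faulted=not, Tracking loop lost=occurs, Aft modem is down=not → not all inputs occur → does not occur.
Antenna path unavailable [OR]: Backup chain inoperative=occurs, Transmit chain fails=not → at least one input occurs → occurs.
Satellite uplink lost [OR]: Antenna path unavailable=occurs, Redundant feed offline=not → at least one input occurs → occurs.

Yes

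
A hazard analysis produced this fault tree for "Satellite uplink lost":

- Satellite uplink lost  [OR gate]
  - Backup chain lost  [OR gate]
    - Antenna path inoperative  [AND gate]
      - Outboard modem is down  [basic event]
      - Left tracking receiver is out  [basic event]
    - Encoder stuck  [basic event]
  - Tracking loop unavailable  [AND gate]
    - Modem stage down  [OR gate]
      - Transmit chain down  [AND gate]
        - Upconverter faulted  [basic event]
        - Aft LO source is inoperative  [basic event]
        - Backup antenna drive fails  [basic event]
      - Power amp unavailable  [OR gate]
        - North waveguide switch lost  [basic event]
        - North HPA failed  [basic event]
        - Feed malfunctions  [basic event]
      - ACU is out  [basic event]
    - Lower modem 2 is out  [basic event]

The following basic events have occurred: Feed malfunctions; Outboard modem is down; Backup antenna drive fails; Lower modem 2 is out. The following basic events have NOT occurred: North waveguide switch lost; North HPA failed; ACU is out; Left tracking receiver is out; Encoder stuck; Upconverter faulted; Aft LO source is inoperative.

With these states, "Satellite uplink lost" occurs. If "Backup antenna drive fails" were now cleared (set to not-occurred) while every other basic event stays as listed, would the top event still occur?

Counterfactual: set "Backup antenna drive fails" to not occurred.
Antenna path inoperative [AND]: Outboard modem is down=occurs, Left tracking receiver is out=not → not all inputs occur → does not occur.
Backup chain lost [OR]: Antenna path inoperative=not, Encoder stuck=not → no input occurs → does not occur.
Transmit chain down [AND]: Upconverter faulted=not, Aft LO source is inoperative=not, Backup antenna drive fails=not → not all inputs occur → does not occur.
Power amp unavailable [OR]: North waveguide switch lost=not, North HPA failed=not, Feed malfunctions=occurs → at least one input occurs → occurs.
Modem stage down [OR]: Transmit chain down=not, Power amp unavailable=occurs, ACU is out=not → at least one input occurs → occurs.
Tracking loop unavailable [AND]: Modem stage down=occurs, Lower modem 2 is out=occurs → all inputs occur → occurs.
Satellite uplink lost [OR]: Backup chain lost=not, Tracking loop unavailable=occurs → at least one input occurs → occurs.

Yes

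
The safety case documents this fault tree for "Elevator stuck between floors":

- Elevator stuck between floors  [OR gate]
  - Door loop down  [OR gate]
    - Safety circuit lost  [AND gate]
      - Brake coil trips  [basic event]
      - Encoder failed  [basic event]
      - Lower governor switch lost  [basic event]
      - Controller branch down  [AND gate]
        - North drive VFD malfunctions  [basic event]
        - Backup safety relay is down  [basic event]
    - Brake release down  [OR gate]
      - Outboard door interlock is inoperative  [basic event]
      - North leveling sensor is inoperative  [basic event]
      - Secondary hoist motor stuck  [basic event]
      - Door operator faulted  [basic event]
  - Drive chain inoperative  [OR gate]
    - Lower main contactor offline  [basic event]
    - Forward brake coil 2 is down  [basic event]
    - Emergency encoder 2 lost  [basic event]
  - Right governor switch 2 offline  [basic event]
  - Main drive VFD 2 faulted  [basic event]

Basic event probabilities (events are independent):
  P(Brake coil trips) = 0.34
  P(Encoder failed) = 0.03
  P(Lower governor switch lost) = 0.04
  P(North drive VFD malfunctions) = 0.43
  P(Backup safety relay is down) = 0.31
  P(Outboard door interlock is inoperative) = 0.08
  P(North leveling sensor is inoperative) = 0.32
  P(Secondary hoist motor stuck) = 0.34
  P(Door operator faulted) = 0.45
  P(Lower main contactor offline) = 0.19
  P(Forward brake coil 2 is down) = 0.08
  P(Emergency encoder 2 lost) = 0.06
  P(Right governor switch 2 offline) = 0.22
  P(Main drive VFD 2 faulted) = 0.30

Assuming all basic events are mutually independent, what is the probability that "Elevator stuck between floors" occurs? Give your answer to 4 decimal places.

0.9131

P(Controller branch down) [AND] = 0.43 × 0.31 = 0.133300
P(Safety circuit lost) [AND] = 0.34 × 0.03 × 0.04 × 0.133300 = 0.000054
P(Brake release down) [OR] = 1 − (1−0.08) × (1−0.32) × (1−0.34) × (1−0.45) = 0.772907
P(Door loop down) [OR] = 1 − (1−0.000054) × (1−0.772907) = 0.772919
P(Drive chain inoperative) [OR] = 1 − (1−0.19) × (1−0.08) × (1−0.06) = 0.299512
P(Elevator stuck between floors) [OR] = 1 − (1−0.772919) × (1−0.299512) × (1−0.22) × (1−0.30) = 0.913149
Rounded to 4 decimal places: P(Elevator stuck between floors) ≈ 0.9131.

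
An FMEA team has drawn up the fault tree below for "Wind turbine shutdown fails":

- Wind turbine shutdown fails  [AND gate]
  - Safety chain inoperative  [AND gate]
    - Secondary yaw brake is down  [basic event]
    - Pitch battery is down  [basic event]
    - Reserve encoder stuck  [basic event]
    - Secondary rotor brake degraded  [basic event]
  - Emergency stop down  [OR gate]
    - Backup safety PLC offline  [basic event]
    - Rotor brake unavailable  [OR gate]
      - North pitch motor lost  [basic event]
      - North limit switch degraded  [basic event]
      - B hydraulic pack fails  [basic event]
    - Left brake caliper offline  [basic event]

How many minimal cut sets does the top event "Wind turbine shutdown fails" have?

Safety chain inoperative [AND]: one cut set from each child combined → 1 × 1 × 1 × 1 = 1 cut set(s).
Rotor brake unavailable [OR]: union of children's cut sets → 3 cut set(s).
Emergency stop down [OR]: union of children's cut sets → 5 cut set(s).
Wind turbine shutdown fails [AND]: one cut set from each child combined → 1 × 5 = 5 cut set(s).
Minimal cut sets: {Backup safety PLC offline, Pitch battery is down, Reserve encoder stuck, Secondary rotor brake degraded, Secondary yaw brake is down}; {North pitch motor lost, Pitch battery is down, Reserve encoder stuck, Secondary rotor brake degraded, Secondary yaw brake is down}; {North limit switch degraded, Pitch battery is down, Reserve encoder stuck, Secondary rotor brake degraded, Secondary yaw brake is down}; {B hydraulic pack fails, Pitch battery is down, Reserve encoder stuck, Secondary rotor brake degraded, Secondary yaw brake is down}; {Left brake caliper offline, Pitch battery is down, Reserve encoder stuck, Secondary rotor brake degraded, Secondary yaw brake is down}.

5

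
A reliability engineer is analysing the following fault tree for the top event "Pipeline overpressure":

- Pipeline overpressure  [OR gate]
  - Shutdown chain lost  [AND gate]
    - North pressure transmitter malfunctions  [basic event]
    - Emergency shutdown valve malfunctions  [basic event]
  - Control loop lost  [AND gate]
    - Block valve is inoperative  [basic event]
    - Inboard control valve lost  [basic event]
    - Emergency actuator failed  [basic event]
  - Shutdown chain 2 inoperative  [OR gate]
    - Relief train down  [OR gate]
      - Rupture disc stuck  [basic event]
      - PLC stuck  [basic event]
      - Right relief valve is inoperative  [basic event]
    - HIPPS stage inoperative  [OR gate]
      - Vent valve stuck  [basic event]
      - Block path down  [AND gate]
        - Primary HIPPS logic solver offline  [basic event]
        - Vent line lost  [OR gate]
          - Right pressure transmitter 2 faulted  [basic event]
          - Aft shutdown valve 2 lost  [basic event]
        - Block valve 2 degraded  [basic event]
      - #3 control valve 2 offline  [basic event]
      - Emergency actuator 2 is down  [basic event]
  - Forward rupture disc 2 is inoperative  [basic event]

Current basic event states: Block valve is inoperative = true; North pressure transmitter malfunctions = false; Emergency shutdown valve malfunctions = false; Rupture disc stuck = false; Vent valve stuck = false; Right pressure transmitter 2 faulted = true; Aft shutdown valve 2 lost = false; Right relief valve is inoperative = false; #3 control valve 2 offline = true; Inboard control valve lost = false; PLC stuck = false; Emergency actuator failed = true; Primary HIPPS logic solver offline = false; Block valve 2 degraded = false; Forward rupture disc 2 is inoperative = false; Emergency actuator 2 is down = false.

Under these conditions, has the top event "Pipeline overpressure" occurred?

Shutdown chain lost [AND]: North pressure transmitter malfunctions=not, Emergency shutdown valve malfunctions=not → not all inputs occur → does not occur.
Control loop lost [AND]: Block valve is inoperative=occurs, Inboard control valve lost=not, Emergency actuator failed=occurs → not all inputs occur → does not occur.
Relief train down [OR]: Rupture disc stuck=not, PLC stuck=not, Right relief valve is inoperative=not → no input occurs → does not occur.
Vent line lost [OR]: Right pressure transmitter 2 faulted=occurs, Aft shutdown valve 2 lost=not → at least one input occurs → occurs.
Block path down [AND]: Primary HIPPS logic solver offline=not, Vent line lost=occurs, Block valve 2 degraded=not → not all inputs occur → does not occur.
HIPPS stage inoperative [OR]: Vent valve stuck=not, Block path down=not, #3 control valve 2 offline=occurs, Emergency actuator 2 is down=not → at least one input occurs → occurs.
Shutdown chain 2 inoperative [OR]: Relief train down=not, HIPPS stage inoperative=occurs → at least one input occurs → occurs.
Pipeline overpressure [OR]: Shutdown chain lost=not, Control loop lost=not, Shutdown chain 2 inoperative=occurs, Forward rupture disc 2 is inoperative=not → at least one input occurs → occurs.

Yes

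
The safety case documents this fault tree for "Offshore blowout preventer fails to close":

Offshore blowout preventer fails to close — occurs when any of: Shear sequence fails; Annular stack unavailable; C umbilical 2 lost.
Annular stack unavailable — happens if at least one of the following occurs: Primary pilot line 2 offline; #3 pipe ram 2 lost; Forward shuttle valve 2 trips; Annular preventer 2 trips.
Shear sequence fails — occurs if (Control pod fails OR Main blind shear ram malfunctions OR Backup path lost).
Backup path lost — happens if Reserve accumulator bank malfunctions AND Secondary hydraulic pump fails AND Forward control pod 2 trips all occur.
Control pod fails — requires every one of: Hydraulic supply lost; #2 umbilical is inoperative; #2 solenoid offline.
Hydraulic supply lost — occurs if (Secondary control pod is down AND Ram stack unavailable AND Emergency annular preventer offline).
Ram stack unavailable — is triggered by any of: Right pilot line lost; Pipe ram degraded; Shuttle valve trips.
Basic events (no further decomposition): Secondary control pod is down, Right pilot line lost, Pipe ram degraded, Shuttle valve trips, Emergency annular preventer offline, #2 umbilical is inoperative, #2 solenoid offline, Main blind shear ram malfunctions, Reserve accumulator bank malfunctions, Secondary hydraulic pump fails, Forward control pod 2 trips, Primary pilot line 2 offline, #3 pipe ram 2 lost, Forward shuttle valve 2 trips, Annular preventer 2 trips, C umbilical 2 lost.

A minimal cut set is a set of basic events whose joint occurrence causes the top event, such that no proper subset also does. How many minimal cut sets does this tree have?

10

Ram stack unavailable [OR]: union of children's cut sets → 3 cut set(s).
Hydraulic supply lost [AND]: one cut set from each child combined → 1 × 3 × 1 = 3 cut set(s).
Control pod fails [AND]: one cut set from each child combined → 3 × 1 × 1 = 3 cut set(s).
Backup path lost [AND]: one cut set from each child combined → 1 × 1 × 1 = 1 cut set(s).
Shear sequence fails [OR]: union of children's cut sets → 5 cut set(s).
Annular stack unavailable [OR]: union of children's cut sets → 4 cut set(s).
Offshore blowout preventer fails to close [OR]: union of children's cut sets → 10 cut set(s).
Minimal cut sets: {#2 solenoid offline, #2 umbilical is inoperative, Emergency annular preventer offline, Right pilot line lost, Secondary control pod is down}; {#2 solenoid offline, #2 umbilical is inoperative, Emergency annular preventer offline, Pipe ram degraded, Secondary control pod is down}; {#2 solenoid offline, #2 umbilical is inoperative, Emergency annular preventer offline, Secondary control pod is down, Shuttle valve trips}; {Main blind shear ram malfunctions}; {Forward control pod 2 trips, Reserve accumulator bank malfunctions, Secondary hydraulic pump fails}; {Primary pilot line 2 offline}; {#3 pipe ram 2 lost}; {Forward shuttle valve 2 trips}; {Annular preventer 2 trips}; {C umbilical 2 lost}.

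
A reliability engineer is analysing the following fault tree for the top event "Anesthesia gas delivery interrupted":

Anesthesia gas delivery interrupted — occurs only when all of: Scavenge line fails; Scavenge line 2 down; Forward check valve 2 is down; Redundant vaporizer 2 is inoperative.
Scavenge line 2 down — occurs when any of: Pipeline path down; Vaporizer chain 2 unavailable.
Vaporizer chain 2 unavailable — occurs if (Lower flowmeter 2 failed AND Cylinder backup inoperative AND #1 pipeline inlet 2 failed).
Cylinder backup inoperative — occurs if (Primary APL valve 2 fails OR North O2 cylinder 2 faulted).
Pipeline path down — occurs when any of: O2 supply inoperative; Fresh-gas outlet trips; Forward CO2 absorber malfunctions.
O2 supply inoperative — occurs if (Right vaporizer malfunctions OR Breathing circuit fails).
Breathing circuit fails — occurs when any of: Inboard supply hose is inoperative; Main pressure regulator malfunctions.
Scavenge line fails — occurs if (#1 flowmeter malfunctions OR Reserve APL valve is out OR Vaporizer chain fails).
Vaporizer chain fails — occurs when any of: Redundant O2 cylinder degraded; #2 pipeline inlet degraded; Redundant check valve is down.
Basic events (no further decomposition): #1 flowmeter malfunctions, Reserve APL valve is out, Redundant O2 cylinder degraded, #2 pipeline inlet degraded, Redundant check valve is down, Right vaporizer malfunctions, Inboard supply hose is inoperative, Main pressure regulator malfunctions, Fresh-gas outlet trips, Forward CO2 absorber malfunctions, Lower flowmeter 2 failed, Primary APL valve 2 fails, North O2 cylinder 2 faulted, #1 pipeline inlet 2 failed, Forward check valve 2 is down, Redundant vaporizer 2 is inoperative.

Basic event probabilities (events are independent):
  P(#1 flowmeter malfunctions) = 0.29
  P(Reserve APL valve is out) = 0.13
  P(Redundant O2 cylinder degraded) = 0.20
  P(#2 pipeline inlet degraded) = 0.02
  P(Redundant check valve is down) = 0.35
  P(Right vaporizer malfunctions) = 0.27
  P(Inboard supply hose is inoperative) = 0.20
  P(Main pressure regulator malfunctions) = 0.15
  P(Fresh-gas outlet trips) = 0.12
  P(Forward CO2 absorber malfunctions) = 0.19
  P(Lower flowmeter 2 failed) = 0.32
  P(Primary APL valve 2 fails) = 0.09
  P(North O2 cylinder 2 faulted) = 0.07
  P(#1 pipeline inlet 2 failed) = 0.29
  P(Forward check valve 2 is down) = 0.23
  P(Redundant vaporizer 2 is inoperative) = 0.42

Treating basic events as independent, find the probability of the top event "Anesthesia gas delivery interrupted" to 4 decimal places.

0.0431

P(Vaporizer chain fails) [OR] = 1 − (1−0.20) × (1−0.02) × (1−0.35) = 0.490400
P(Scavenge line fails) [OR] = 1 − (1−0.29) × (1−0.13) × (1−0.490400) = 0.685220
P(Breathing circuit fails) [OR] = 1 − (1−0.20) × (1−0.15) = 0.320000
P(O2 supply inoperative) [OR] = 1 − (1−0.27) × (1−0.320000) = 0.503600
P(Pipeline path down) [OR] = 1 − (1−0.503600) × (1−0.12) × (1−0.19) = 0.646166
P(Cylinder backup inoperative) [OR] = 1 − (1−0.09) × (1−0.07) = 0.153700
P(Vaporizer chain 2 unavailable) [AND] = 0.32 × 0.153700 × 0.29 = 0.014263
P(Scavenge line 2 down) [OR] = 1 − (1−0.646166) × (1−0.014263) = 0.651213
P(Anesthesia gas delivery interrupted) [AND] = 0.685220 × 0.651213 × 0.23 × 0.42 = 0.043105
Rounded to 4 decimal places: P(Anesthesia gas delivery interrupted) ≈ 0.0431.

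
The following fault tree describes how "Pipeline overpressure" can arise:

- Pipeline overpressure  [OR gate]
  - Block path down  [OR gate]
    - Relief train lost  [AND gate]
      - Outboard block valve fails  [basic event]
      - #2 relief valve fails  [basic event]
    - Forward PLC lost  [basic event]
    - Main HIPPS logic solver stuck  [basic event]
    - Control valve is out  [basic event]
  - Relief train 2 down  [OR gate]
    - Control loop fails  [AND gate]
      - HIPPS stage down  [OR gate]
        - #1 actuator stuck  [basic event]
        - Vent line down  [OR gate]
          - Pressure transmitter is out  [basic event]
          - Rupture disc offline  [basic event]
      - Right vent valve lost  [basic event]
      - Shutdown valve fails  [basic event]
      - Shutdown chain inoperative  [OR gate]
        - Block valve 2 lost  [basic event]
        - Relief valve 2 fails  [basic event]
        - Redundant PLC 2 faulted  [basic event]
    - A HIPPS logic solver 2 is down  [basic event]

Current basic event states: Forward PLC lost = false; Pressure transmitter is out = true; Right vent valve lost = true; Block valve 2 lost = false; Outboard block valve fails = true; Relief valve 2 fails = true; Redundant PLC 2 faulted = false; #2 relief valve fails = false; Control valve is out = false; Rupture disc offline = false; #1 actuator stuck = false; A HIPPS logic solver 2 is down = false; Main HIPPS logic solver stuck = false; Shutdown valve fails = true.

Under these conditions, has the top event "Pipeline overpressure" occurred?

Relief train lost [AND]: Outboard block valve fails=occurs, #2 relief valve fails=not → not all inputs occur → does not occur.
Block path down [OR]: Relief train lost=not, Forward PLC lost=not, Main HIPPS logic solver stuck=not, Control valve is out=not → no input occurs → does not occur.
Vent line down [OR]: Pressure transmitter is out=occurs, Rupture disc offline=not → at least one input occurs → occurs.
HIPPS stage down [OR]: #1 actuator stuck=not, Vent line down=occurs → at least one input occurs → occurs.
Shutdown chain inoperative [OR]: Block valve 2 lost=not, Relief valve 2 fails=occurs, Redundant PLC 2 faulted=not → at least one input occurs → occurs.
Control loop fails [AND]: HIPPS stage down=occurs, Right vent valve lost=occurs, Shutdown valve fails=occurs, Shutdown chain inoperative=occurs → all inputs occur → occurs.
Relief train 2 down [OR]: Control loop fails=occurs, A HIPPS logic solver 2 is down=not → at least one input occurs → occurs.
Pipeline overpressure [OR]: Block path down=not, Relief train 2 down=occurs → at least one input occurs → occurs.

Yes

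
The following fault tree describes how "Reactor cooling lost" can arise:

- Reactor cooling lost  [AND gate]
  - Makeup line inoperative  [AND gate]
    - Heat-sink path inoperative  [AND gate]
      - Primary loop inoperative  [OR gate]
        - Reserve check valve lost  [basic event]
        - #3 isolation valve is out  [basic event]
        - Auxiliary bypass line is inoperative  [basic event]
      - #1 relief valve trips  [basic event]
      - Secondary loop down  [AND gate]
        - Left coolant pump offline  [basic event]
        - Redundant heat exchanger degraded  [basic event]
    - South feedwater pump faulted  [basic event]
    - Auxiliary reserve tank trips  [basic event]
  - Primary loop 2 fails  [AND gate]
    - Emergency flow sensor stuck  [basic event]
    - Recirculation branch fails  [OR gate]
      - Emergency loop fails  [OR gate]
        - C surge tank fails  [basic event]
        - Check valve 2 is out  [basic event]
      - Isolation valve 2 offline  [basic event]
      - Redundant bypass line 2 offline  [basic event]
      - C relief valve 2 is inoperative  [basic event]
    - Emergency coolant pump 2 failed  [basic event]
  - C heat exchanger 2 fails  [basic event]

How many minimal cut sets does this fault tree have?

Primary loop inoperative [OR]: union of children's cut sets → 3 cut set(s).
Secondary loop down [AND]: one cut set from each child combined → 1 × 1 = 1 cut set(s).
Heat-sink path inoperative [AND]: one cut set from each child combined → 3 × 1 × 1 = 3 cut set(s).
Makeup line inoperative [AND]: one cut set from each child combined → 3 × 1 × 1 = 3 cut set(s).
Emergency loop fails [OR]: union of children's cut sets → 2 cut set(s).
Recirculation branch fails [OR]: union of children's cut sets → 5 cut set(s).
Primary loop 2 fails [AND]: one cut set from each child combined → 1 × 5 × 1 = 5 cut set(s).
Reactor cooling lost [AND]: one cut set from each child combined → 3 × 5 × 1 = 15 cut set(s).

15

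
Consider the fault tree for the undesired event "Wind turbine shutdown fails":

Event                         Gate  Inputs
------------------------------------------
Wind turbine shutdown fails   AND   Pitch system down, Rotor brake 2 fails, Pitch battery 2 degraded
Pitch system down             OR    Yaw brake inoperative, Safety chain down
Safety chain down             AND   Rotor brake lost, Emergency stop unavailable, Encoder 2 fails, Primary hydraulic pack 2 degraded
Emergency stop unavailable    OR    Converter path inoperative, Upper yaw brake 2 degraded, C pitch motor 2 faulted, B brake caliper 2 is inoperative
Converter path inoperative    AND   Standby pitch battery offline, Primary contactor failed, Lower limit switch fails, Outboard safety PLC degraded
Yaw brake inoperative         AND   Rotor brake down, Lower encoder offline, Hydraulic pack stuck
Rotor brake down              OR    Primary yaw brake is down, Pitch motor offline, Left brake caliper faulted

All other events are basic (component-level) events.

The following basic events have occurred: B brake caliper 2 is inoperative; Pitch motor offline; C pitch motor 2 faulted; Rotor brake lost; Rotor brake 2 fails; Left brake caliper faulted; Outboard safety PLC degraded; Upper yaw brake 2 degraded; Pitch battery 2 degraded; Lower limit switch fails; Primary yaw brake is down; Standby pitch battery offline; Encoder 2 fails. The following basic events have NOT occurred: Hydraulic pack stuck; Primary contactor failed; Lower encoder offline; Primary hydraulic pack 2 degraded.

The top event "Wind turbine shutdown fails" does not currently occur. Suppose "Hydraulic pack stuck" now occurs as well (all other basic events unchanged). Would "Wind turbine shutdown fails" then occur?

Counterfactual: set "Hydraulic pack stuck" to occurred.
Rotor brake down [OR]: Primary yaw brake is down=occurs, Pitch motor offline=occurs, Left brake caliper faulted=occurs → at least one input occurs → occurs.
Yaw brake inoperative [AND]: Rotor brake down=occurs, Lower encoder offline=not, Hydraulic pack stuck=occurs → not all inputs occur → does not occur.
Converter path inoperative [AND]: Standby pitch battery offline=occurs, Primary contactor failed=not, Lower limit switch fails=occurs, Outboard safety PLC degraded=occurs → not all inputs occur → does not occur.
Emergency stop unavailable [OR]: Converter path inoperative=not, Upper yaw brake 2 degraded=occurs, C pitch motor 2 faulted=occurs, B brake caliper 2 is inoperative=occurs → at least one input occurs → occurs.
Safety chain down [AND]: Rotor brake lost=occurs, Emergency stop unavailable=occurs, Encoder 2 fails=occurs, Primary hydraulic pack 2 degraded=not → not all inputs occur → does not occur.
Pitch system down [OR]: Yaw brake inoperative=not, Safety chain down=not → no input occurs → does not occur.
Wind turbine shutdown fails [AND]: Pitch system down=not, Rotor brake 2 fails=occurs, Pitch battery 2 degraded=occurs → not all inputs occur → does not occur.

No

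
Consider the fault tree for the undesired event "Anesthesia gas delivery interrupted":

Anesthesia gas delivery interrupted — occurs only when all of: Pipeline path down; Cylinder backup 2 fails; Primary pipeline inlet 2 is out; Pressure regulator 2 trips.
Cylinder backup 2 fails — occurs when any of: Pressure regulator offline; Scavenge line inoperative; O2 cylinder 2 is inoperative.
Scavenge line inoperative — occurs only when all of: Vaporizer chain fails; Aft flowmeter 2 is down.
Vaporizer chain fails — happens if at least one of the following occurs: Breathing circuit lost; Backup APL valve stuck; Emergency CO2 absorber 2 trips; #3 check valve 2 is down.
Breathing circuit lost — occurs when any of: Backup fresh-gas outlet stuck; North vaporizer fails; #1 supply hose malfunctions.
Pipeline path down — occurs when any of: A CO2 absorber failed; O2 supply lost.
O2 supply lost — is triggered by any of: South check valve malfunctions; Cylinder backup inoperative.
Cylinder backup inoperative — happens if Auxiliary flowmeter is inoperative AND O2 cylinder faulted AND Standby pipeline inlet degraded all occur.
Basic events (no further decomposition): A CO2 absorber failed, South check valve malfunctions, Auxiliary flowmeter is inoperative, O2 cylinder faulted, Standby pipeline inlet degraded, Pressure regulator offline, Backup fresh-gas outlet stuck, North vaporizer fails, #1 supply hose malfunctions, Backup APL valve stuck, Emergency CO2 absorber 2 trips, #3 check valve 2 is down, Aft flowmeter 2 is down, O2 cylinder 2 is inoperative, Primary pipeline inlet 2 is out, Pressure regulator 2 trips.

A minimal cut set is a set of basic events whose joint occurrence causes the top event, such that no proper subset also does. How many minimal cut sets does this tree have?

Cylinder backup inoperative [AND]: one cut set from each child combined → 1 × 1 × 1 = 1 cut set(s).
O2 supply lost [OR]: union of children's cut sets → 2 cut set(s).
Pipeline path down [OR]: union of children's cut sets → 3 cut set(s).
Breathing circuit lost [OR]: union of children's cut sets → 3 cut set(s).
Vaporizer chain fails [OR]: union of children's cut sets → 6 cut set(s).
Scavenge line inoperative [AND]: one cut set from each child combined → 6 × 1 = 6 cut set(s).
Cylinder backup 2 fails [OR]: union of children's cut sets → 8 cut set(s).
Anesthesia gas delivery interrupted [AND]: one cut set from each child combined → 3 × 8 × 1 × 1 = 24 cut set(s).

24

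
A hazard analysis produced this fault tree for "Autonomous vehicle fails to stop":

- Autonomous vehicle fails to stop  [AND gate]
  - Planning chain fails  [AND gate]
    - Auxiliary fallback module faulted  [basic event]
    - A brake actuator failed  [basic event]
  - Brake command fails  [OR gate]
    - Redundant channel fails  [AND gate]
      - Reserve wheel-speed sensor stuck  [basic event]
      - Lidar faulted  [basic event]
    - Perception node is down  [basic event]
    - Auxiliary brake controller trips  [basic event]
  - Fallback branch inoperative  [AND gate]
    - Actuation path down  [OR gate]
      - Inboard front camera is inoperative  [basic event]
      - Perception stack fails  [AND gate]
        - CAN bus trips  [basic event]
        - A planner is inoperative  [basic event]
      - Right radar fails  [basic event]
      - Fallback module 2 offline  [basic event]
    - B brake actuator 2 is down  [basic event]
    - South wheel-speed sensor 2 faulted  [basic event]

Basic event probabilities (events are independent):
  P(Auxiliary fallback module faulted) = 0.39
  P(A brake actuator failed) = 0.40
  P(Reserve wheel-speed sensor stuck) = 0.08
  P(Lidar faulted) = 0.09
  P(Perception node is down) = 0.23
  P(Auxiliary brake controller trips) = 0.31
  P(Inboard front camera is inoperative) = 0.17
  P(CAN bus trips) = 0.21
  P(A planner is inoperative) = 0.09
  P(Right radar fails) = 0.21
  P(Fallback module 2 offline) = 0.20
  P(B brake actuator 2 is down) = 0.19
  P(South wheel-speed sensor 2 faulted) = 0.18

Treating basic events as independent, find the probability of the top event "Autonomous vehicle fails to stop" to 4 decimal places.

0.0012

P(Planning chain fails) [AND] = 0.39 × 0.40 = 0.156000
P(Redundant channel fails) [AND] = 0.08 × 0.09 = 0.007200
P(Brake command fails) [OR] = 1 − (1−0.007200) × (1−0.23) × (1−0.31) = 0.472525
P(Perception stack fails) [AND] = 0.21 × 0.09 = 0.018900
P(Actuation path down) [OR] = 1 − (1−0.17) × (1−0.018900) × (1−0.21) × (1−0.20) = 0.485354
P(Fallback branch inoperative) [AND] = 0.485354 × 0.19 × 0.18 = 0.016599
P(Autonomous vehicle fails to stop) [AND] = 0.156000 × 0.472525 × 0.016599 = 0.001224
Rounded to 4 decimal places: P(Autonomous vehicle fails to stop) ≈ 0.0012.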